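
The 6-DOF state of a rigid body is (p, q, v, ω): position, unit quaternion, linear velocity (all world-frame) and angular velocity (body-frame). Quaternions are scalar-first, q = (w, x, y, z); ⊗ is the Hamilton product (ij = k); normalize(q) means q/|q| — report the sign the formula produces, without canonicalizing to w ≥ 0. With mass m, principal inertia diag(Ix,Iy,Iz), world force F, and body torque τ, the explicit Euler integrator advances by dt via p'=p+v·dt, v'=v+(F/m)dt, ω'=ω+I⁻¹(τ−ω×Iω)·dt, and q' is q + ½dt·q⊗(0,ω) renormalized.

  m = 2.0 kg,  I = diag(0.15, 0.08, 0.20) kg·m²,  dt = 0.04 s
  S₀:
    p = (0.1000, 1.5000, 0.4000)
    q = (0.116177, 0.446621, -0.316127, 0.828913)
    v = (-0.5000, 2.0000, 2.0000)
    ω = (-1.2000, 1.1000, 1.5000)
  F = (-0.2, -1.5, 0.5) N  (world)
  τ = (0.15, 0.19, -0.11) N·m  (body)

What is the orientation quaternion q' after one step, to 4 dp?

2q̇ = q⊗(0,ω) = (-0.3596846, -1.5254072, -1.5368324, 0.2861962)
q' = normalize(q + ½dt·q⊗(0,ω)) = (0.1089, 0.4157, -0.3465, 0.8338)

q' = (0.1089, 0.4157, -0.3465, 0.8338)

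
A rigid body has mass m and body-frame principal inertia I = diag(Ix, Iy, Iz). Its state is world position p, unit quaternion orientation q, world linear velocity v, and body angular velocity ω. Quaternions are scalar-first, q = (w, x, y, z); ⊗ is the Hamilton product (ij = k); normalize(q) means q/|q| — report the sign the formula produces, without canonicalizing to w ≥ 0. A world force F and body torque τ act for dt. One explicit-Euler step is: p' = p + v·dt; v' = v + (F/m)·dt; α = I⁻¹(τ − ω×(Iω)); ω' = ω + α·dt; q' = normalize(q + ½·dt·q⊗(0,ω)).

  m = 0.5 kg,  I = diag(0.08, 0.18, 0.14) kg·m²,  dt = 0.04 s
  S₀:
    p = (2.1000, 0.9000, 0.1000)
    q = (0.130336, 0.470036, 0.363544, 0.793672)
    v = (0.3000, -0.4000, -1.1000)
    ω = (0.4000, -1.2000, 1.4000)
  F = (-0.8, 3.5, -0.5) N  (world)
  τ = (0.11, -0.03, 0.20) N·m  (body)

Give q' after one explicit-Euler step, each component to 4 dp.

q' = (0.1130, 0.5000, 0.3534, 0.7826)

q⊗(0,ω) = (-0.8629024, 1.5135024, -0.4969848, -0.5269904)
q + ½dt·q⊗(0,ω), renormalized = (0.1130, 0.5000, 0.3534, 0.7826)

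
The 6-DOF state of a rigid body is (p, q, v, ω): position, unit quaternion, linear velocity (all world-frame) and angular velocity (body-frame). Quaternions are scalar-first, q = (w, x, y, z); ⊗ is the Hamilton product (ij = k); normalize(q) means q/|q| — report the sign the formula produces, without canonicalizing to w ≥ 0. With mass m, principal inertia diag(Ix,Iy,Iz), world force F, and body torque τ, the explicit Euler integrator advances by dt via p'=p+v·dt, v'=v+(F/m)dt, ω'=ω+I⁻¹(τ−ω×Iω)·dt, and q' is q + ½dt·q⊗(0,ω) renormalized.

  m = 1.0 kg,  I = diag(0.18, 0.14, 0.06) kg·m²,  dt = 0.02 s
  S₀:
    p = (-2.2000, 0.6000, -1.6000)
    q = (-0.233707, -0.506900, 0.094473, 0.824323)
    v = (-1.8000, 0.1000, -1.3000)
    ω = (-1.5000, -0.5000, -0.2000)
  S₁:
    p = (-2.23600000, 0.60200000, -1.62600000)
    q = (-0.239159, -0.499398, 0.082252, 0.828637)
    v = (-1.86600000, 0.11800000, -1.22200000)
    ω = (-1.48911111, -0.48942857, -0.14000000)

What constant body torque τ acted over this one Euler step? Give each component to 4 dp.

τ = (0.0900, 0.1100, 0.1500)

Δω = ω₁−ω₀ = (0.01088889, 0.01057143, 0.06000000)
I·α + gyro = (0.0900, 0.1100, 0.1500)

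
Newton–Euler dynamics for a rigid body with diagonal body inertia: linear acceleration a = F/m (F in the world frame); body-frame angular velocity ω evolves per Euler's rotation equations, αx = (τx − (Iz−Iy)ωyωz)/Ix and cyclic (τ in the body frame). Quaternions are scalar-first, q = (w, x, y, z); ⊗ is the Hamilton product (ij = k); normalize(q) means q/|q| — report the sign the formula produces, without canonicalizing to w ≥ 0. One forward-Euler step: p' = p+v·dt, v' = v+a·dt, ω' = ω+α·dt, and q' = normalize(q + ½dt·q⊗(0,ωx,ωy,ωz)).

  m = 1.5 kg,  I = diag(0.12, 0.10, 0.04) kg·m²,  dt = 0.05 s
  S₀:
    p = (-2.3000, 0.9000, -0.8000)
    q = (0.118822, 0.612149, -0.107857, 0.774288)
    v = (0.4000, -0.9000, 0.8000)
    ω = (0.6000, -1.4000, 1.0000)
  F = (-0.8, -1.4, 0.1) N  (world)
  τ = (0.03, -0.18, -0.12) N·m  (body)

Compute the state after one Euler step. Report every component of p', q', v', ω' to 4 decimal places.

gyro term ω×Iω = (0.0840, 0.0480, 0.0168)
angular accel α = (-0.4500, -2.2800, -3.4200)
new body rate ω' = (0.5775, -1.5140, 0.8290)
q⊗(0,ω) = (-1.2925772, 1.0474394, -0.3139270, -0.6734724)
q + ½dt·q⊗(0,ω), renormalized = (0.0864, 0.6377, -0.1156, 0.7567)
p' = p + v·dt = (-2.2800, 0.8550, -0.7600)
v' = v + a·dt = (0.3733, -0.9467, 0.8033)

p' = (-2.2800, 0.8550, -0.7600)
q' = (0.0864, 0.6377, -0.1156, 0.7567)
v' = (0.3733, -0.9467, 0.8033)
ω' = (0.5775, -1.5140, 0.8290)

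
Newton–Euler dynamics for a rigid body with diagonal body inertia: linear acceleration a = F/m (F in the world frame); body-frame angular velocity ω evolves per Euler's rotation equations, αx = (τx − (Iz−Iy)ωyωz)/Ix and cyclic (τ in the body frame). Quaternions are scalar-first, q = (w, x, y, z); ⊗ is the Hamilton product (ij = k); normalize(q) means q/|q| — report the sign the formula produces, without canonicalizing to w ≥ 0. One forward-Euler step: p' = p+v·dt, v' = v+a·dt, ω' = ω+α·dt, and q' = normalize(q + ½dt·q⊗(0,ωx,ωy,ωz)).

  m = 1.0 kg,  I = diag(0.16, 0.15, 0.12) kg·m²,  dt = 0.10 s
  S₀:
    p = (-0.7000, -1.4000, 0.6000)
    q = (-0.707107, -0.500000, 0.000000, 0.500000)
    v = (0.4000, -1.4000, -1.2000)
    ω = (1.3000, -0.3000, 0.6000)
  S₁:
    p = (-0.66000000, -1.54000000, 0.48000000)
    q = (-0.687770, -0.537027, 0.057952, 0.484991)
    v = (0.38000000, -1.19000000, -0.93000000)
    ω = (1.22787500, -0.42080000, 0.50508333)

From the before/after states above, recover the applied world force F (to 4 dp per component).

Δv = v₁−v₀ = (-0.02000000, 0.21000000, 0.27000000)
m·(v₁−v₀)/dt = (-0.2000, 2.1000, 2.7000)

F = (-0.2000, 2.1000, 2.7000)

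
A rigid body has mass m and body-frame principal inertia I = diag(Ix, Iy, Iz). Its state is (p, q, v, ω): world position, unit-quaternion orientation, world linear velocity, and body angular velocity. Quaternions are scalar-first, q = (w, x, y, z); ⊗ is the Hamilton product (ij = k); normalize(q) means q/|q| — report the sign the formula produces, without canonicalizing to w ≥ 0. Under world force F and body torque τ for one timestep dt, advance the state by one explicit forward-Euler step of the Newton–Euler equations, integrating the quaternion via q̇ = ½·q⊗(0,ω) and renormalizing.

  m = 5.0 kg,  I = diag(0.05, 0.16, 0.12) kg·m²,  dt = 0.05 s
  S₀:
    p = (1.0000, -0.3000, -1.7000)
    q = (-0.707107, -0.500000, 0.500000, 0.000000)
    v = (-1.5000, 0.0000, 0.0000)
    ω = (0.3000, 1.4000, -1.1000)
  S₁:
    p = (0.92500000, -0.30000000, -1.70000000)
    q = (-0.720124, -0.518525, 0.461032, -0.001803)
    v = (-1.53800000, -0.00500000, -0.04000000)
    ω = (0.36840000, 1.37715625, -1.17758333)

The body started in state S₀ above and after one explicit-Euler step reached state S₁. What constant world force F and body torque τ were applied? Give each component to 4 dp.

velocity change Δv = (-0.03800000, -0.00500000, -0.04000000)
m·(v₁−v₀)/dt = (-3.8000, -0.5000, -4.0000)
ω₁ − ω₀ = (0.06840000, -0.02284375, -0.07758333)
I·α + gyro = (0.1300, -0.0500, -0.1400)

F = (-3.8000, -0.5000, -4.0000)
τ = (0.1300, -0.0500, -0.1400)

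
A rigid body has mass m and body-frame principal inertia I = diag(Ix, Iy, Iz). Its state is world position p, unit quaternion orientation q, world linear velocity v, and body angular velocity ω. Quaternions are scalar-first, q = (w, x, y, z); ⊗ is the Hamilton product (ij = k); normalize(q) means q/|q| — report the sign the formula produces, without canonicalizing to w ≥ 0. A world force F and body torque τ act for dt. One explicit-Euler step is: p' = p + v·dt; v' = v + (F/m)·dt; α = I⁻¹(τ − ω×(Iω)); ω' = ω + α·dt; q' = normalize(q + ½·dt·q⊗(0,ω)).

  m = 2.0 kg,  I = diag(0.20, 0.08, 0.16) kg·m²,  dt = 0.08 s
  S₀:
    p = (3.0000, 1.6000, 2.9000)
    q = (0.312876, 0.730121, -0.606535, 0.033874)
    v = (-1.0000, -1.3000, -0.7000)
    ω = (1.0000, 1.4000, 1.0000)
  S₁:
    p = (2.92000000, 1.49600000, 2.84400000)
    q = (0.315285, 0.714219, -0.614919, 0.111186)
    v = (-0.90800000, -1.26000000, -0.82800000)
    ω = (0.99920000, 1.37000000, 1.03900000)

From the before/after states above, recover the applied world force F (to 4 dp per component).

F = (2.3000, 1.0000, -3.2000)

Δv = v₁−v₀ = (0.09200000, 0.04000000, -0.12800000)
F = m·Δv/dt = (2.3000, 1.0000, -3.2000)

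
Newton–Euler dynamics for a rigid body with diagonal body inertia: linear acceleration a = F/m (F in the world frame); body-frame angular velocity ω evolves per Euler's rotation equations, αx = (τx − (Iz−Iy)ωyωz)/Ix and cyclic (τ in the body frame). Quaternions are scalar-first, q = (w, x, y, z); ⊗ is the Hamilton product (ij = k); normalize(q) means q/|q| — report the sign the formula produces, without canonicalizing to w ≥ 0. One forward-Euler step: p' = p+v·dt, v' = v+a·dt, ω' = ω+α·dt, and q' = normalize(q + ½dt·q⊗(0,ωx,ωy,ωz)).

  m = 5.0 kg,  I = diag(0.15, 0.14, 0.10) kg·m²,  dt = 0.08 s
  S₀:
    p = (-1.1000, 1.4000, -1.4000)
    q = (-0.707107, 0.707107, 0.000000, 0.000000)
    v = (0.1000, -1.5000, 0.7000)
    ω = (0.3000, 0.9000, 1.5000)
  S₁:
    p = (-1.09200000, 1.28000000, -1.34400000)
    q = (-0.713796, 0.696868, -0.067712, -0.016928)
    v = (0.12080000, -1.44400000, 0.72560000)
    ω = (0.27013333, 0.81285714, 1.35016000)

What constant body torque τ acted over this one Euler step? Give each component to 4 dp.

Δω = ω₁−ω₀ = (-0.02986667, -0.08714286, -0.14984000)
gyro term ω₀×Iω₀ = (-0.0540, 0.0225, -0.0027)
I·α + gyro = (-0.1100, -0.1300, -0.1900)

τ = (-0.1100, -0.1300, -0.1900)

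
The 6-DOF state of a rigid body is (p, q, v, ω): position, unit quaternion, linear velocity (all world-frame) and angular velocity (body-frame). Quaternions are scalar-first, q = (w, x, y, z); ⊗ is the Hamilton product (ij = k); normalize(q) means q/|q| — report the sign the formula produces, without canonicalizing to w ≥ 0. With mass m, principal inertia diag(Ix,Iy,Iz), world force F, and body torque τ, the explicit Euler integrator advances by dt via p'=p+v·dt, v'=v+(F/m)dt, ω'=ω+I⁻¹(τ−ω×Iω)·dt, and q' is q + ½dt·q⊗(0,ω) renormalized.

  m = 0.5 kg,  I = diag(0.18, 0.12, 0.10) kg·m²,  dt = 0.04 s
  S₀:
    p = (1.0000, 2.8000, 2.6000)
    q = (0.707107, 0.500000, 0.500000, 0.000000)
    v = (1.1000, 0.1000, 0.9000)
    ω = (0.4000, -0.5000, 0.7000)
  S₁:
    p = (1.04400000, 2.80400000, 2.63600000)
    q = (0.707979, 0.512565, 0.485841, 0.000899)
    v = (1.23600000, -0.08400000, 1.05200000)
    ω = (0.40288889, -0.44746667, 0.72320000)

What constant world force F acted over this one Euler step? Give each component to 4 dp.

F = (1.7000, -2.3000, 1.9000)

v₁ − v₀ = (0.13600000, -0.18400000, 0.15200000)
F = m·Δv/dt = (1.7000, -2.3000, 1.9000)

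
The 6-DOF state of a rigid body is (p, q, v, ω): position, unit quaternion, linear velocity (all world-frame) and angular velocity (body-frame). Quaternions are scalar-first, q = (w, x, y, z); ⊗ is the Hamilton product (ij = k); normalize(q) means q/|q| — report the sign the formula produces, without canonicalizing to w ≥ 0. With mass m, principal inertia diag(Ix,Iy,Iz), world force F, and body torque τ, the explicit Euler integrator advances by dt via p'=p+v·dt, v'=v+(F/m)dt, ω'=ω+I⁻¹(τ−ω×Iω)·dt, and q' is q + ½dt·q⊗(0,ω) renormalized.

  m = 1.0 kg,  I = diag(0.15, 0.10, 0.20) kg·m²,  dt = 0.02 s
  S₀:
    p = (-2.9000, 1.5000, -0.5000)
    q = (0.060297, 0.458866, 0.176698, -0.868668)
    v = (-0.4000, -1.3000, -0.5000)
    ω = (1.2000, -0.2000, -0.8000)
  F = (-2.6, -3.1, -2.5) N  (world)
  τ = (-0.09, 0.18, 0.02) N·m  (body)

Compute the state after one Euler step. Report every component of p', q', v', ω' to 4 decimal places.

ω×(Iω) gyroscopic = (0.0160, 0.0480, 0.0120)
α = I⁻¹(τ − ω×Iω) = (-0.7067, 1.3200, 0.0400)
new body rate ω' = (1.1859, -0.1736, -0.7992)
q⊗(0,ω) = (-1.2102340, -0.2427356, -0.6873682, -0.3520484)
q + ½dt·q⊗(0,ω), renormalized = (0.0482, 0.4564, 0.1698, -0.8721)
new position p' = (-2.9080, 1.4740, -0.5100)
v' = v + a·dt = (-0.4520, -1.3620, -0.5500)

p' = (-2.9080, 1.4740, -0.5100)
q' = (0.0482, 0.4564, 0.1698, -0.8721)
v' = (-0.4520, -1.3620, -0.5500)
ω' = (1.1859, -0.1736, -0.7992)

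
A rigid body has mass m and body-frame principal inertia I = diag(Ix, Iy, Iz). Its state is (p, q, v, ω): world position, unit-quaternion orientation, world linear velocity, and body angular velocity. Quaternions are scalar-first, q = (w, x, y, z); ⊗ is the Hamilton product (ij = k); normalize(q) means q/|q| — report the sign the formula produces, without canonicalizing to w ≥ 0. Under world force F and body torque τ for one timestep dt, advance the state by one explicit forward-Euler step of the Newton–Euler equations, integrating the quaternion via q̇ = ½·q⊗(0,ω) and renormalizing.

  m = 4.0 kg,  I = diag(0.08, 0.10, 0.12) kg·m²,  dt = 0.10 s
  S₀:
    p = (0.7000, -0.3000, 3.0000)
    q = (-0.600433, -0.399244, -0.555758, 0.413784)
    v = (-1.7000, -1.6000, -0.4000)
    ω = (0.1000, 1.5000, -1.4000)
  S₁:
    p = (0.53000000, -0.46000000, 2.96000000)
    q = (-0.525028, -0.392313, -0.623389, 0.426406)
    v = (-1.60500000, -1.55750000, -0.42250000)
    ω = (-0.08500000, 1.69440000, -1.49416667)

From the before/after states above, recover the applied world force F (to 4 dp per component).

v₁ − v₀ = (0.09500000, 0.04250000, -0.02250000)
applied force F = (3.8000, 1.7000, -0.9000)

F = (3.8000, 1.7000, -0.9000)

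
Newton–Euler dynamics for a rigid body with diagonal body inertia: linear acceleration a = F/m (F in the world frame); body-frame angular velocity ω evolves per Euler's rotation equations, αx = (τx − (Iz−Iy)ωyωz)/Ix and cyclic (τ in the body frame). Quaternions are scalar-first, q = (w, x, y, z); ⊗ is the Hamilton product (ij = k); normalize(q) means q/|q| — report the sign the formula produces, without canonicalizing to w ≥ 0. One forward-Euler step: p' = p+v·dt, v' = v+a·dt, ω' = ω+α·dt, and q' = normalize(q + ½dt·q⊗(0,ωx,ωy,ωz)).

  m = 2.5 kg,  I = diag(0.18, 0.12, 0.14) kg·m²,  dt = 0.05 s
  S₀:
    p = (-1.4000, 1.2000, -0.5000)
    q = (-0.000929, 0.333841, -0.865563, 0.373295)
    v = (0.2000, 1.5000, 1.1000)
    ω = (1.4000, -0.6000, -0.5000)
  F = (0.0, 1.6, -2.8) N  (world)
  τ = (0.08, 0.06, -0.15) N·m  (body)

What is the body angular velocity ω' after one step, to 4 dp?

α = I⁻¹(τ − ω×Iω) = (0.4111, 0.7333, -1.4314)
new body rate ω' = (1.4206, -0.5633, -0.5716)

ω' = (1.4206, -0.5633, -0.5716)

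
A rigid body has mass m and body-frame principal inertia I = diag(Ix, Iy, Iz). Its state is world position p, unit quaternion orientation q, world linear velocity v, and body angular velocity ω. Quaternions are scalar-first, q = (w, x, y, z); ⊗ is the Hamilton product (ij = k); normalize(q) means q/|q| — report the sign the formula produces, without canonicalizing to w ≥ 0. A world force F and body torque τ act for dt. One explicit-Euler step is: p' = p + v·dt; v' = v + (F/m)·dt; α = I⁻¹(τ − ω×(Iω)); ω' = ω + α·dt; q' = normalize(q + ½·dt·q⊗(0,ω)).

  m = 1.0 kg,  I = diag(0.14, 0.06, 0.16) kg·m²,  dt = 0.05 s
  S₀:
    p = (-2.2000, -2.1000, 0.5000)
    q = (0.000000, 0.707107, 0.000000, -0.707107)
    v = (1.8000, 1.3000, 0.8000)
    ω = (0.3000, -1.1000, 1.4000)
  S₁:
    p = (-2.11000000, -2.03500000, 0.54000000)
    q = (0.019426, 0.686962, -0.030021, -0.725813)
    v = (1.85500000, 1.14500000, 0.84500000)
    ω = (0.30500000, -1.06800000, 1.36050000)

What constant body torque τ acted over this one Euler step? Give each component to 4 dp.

τ = (-0.1400, 0.0300, -0.1000)

ω₁ − ω₀ = (0.00500000, 0.03200000, -0.03950000)
gyro term ω₀×Iω₀ = (-0.1540, -0.0084, 0.0264)
τ = I·(Δω/dt) + ω₀×(Iω₀) = (-0.1400, 0.0300, -0.1000)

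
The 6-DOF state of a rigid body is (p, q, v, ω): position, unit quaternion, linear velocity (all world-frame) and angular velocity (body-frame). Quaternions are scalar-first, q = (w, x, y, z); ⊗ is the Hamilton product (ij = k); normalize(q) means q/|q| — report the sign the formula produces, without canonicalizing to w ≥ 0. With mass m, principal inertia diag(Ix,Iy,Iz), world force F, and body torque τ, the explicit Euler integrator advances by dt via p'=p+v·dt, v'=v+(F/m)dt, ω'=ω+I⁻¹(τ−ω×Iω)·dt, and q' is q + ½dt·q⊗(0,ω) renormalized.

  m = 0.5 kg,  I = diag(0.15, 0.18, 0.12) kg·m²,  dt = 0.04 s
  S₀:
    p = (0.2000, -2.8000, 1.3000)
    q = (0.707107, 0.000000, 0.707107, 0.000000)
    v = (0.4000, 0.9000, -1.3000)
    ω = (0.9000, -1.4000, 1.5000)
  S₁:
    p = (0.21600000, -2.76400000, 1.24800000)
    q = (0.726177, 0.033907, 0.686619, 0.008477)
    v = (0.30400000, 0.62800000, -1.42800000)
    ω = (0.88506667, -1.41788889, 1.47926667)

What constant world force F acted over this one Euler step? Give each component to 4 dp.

velocity change Δv = (-0.09600000, -0.27200000, -0.12800000)
applied force F = (-1.2000, -3.4000, -1.6000)

F = (-1.2000, -3.4000, -1.6000)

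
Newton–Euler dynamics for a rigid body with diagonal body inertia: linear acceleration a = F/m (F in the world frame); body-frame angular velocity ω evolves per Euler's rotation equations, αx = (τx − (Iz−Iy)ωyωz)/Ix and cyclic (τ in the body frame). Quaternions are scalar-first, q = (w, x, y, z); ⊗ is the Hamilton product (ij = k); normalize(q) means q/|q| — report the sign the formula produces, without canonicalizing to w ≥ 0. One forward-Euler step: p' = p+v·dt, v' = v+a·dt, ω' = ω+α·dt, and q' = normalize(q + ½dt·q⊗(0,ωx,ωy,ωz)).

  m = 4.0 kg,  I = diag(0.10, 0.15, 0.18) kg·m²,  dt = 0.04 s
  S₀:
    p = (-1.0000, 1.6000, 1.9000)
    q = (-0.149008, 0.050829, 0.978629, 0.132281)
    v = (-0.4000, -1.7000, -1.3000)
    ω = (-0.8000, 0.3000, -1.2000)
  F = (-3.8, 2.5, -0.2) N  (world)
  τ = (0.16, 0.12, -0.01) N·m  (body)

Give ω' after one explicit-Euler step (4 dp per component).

gyro term ω×Iω = (-0.0108, -0.0768, -0.0120)
(τ − ω×Iω)/I = (1.7080, 1.3120, 0.0111)
ω' = ω + α·dt = (-0.7317, 0.3525, -1.1996)

ω' = (-0.7317, 0.3525, -1.1996)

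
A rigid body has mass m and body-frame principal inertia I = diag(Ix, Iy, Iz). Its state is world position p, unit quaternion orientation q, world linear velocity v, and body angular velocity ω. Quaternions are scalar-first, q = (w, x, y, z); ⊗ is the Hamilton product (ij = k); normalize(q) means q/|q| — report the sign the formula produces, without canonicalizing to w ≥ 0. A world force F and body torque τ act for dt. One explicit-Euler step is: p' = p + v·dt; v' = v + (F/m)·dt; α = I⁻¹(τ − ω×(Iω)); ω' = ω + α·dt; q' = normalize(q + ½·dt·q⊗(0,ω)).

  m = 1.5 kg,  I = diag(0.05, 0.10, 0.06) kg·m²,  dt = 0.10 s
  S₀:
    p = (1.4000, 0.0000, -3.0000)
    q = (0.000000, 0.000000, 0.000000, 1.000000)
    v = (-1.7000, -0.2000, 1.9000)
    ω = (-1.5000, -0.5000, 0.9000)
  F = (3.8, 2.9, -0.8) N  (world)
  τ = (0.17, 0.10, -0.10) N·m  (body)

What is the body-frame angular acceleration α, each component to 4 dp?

ω×(Iω) gyroscopic = (0.0180, 0.0135, 0.0375)
α = I⁻¹(τ − ω×Iω) = (3.0400, 0.8650, -2.2917)

α = (3.0400, 0.8650, -2.2917)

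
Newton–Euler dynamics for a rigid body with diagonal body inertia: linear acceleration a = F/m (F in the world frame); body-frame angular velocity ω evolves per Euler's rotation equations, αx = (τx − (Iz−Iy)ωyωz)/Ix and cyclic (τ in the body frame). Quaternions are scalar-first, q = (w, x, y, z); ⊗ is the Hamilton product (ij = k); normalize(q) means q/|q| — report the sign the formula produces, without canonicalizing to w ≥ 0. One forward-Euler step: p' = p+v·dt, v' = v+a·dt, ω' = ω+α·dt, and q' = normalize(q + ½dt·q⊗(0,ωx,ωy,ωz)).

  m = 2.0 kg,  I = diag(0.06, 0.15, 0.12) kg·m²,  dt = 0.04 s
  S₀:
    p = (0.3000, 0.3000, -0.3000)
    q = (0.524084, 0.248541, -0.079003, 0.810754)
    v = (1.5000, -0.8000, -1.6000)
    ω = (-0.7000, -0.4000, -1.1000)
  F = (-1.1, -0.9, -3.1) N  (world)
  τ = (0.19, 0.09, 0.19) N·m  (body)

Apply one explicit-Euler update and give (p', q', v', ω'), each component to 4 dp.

p' = (0.3600, 0.2680, -0.3640)
q' = (0.5446, 0.2493, -0.0890, 0.7958)
v' = (1.4780, -0.8180, -1.6620)
ω' = (-0.5645, -0.3637, -1.0451)

gyro term ω×Iω = (-0.0132, -0.0462, 0.0252)
angular accel α = (3.3867, 0.9080, 1.3733)
ω' = ω + α·dt = (-0.5645, -0.3637, -1.0451)
2q̇ = q⊗(0,ω) = (1.0342069, 0.0443461, -0.5037663, -0.7312109)
updated quaternion q' = (0.5446, 0.2493, -0.0890, 0.7958)
a = (-0.5500, -0.4500, -1.5500)
p + v·dt = (0.3600, 0.2680, -0.3640)
v' = v + a·dt = (1.4780, -0.8180, -1.6620)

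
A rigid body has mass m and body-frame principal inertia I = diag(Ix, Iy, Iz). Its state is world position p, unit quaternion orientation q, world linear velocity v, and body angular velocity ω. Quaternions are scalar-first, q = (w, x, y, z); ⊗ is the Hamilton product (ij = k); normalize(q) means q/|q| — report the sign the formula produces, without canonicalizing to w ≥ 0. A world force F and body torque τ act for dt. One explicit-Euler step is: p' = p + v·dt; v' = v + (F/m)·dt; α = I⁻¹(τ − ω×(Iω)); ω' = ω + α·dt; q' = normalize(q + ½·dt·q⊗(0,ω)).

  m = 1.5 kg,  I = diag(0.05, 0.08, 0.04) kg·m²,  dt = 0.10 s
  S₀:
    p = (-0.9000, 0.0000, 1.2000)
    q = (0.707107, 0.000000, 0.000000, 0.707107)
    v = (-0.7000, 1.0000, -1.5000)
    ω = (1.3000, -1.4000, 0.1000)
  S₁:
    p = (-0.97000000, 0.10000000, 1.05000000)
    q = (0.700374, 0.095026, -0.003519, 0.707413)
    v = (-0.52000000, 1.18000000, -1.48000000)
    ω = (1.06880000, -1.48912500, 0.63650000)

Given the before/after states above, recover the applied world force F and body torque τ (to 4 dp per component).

F = (2.7000, 2.7000, 0.3000)
τ = (-0.1100, -0.0700, 0.1600)

velocity change Δv = (0.18000000, 0.18000000, 0.02000000)
F = m·Δv/dt = (2.7000, 2.7000, 0.3000)
Δω = ω₁−ω₀ = (-0.23120000, -0.08912500, 0.53650000)
I·α + gyro = (-0.1100, -0.0700, 0.1600)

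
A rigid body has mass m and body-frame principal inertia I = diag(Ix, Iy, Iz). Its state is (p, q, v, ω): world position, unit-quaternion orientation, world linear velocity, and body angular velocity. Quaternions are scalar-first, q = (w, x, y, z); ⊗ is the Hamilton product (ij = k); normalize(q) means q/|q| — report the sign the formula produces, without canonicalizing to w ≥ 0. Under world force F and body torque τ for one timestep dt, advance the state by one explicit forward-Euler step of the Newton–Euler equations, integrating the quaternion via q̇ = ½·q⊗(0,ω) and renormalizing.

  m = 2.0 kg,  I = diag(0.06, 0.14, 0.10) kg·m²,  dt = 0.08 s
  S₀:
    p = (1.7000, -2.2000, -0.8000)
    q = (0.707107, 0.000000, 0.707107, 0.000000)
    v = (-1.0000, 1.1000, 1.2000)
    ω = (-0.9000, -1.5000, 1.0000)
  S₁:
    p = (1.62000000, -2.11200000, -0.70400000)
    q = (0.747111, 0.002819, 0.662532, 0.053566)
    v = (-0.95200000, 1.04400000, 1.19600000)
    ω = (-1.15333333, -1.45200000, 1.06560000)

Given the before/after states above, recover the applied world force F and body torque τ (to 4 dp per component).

ω₁ − ω₀ = (-0.25333333, 0.04800000, 0.06560000)
τ = I·(Δω/dt) + ω₀×(Iω₀) = (-0.1300, 0.1200, 0.1900)
v₁ − v₀ = (0.04800000, -0.05600000, -0.00400000)
F = m·Δv/dt = (1.2000, -1.4000, -0.1000)

F = (1.2000, -1.4000, -0.1000)
τ = (-0.1300, 0.1200, 0.1900)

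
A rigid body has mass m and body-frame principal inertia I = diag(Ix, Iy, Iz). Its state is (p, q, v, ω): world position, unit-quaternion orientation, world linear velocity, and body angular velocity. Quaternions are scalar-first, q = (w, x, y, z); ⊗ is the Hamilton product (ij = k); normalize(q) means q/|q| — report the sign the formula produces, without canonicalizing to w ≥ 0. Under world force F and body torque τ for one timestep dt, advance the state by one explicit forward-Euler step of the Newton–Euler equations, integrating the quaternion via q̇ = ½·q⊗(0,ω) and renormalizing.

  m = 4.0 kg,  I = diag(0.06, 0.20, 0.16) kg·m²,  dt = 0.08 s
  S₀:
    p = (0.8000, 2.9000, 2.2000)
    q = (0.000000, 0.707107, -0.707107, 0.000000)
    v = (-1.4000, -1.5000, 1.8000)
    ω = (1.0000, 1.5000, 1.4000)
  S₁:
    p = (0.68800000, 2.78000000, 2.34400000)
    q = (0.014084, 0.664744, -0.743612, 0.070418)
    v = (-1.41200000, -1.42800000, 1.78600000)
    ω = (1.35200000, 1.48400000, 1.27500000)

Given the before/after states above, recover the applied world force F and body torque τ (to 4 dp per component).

F = (-0.6000, 3.6000, -0.7000)
τ = (0.1800, -0.1800, -0.0400)

Δω = ω₁−ω₀ = (0.35200000, -0.01600000, -0.12500000)
precession coupling = (-0.0840, -0.1400, 0.2100)
I·α + gyro = (0.1800, -0.1800, -0.0400)
velocity change Δv = (-0.01200000, 0.07200000, -0.01400000)
applied force F = (-0.6000, 3.6000, -0.7000)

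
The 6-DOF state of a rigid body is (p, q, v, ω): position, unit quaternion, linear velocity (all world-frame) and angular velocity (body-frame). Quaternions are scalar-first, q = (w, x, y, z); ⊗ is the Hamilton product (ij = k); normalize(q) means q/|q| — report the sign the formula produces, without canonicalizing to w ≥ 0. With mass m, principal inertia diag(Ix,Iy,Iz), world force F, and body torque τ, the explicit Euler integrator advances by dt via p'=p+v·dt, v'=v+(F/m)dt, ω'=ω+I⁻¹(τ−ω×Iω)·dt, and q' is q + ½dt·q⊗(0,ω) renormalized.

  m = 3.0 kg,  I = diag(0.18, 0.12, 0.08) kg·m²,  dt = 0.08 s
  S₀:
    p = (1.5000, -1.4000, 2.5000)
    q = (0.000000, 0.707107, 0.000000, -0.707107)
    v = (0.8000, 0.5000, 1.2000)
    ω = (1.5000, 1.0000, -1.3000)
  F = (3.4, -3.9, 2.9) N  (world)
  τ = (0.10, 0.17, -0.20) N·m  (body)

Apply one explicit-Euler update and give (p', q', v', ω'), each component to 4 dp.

ω×(Iω) gyroscopic = (0.0520, -0.1950, -0.0900)
angular accel α = (0.2667, 3.0417, -1.3750)
ω + α·dt = (1.5213, 1.2433, -1.4100)
Hamilton product q⊗(0,ω) = (-1.9798996, 0.7071070, -0.1414214, 0.7071070)
updated quaternion q' = (-0.0789, 0.7325, -0.0056, -0.6762)
p' = p + v·dt = (1.5640, -1.3600, 2.5960)
v + (F/m)dt = (0.8907, 0.3960, 1.2773)

p' = (1.5640, -1.3600, 2.5960)
q' = (-0.0789, 0.7325, -0.0056, -0.6762)
v' = (0.8907, 0.3960, 1.2773)
ω' = (1.5213, 1.2433, -1.4100)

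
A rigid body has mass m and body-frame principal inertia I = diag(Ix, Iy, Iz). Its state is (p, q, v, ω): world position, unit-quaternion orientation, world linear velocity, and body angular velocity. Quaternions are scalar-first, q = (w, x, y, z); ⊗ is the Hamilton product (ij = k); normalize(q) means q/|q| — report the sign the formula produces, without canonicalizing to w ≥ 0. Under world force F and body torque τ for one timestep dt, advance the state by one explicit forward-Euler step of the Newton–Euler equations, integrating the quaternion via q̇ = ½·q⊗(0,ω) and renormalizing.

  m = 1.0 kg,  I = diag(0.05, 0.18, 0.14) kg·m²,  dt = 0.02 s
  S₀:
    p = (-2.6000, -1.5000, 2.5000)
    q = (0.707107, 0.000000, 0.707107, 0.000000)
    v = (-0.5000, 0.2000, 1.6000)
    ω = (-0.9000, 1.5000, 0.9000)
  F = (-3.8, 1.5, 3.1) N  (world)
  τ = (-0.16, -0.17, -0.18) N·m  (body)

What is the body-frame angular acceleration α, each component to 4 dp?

α = (-2.1200, -1.3494, -0.0321)

gyro term ω×Iω = (-0.0540, 0.0729, -0.1755)
angular accel α = (-2.1200, -1.3494, -0.0321)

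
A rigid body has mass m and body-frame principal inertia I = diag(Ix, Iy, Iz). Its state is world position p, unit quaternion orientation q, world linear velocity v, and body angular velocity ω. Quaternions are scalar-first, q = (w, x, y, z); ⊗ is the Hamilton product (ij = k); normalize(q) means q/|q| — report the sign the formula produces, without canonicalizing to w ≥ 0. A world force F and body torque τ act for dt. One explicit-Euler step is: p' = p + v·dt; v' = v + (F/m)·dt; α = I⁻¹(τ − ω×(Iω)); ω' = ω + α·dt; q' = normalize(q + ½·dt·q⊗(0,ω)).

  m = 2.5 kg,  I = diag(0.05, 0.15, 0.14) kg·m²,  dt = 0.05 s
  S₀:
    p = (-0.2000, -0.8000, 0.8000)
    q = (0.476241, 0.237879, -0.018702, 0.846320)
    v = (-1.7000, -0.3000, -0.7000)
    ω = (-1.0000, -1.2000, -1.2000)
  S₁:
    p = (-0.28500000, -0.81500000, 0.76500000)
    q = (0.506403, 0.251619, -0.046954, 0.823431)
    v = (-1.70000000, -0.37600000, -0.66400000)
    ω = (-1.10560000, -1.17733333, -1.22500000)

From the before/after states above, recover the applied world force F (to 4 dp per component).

v₁ − v₀ = (0.00000000, -0.07600000, 0.03600000)
applied force F = (0.0000, -3.8000, 1.8000)

F = (0.0000, -3.8000, 1.8000)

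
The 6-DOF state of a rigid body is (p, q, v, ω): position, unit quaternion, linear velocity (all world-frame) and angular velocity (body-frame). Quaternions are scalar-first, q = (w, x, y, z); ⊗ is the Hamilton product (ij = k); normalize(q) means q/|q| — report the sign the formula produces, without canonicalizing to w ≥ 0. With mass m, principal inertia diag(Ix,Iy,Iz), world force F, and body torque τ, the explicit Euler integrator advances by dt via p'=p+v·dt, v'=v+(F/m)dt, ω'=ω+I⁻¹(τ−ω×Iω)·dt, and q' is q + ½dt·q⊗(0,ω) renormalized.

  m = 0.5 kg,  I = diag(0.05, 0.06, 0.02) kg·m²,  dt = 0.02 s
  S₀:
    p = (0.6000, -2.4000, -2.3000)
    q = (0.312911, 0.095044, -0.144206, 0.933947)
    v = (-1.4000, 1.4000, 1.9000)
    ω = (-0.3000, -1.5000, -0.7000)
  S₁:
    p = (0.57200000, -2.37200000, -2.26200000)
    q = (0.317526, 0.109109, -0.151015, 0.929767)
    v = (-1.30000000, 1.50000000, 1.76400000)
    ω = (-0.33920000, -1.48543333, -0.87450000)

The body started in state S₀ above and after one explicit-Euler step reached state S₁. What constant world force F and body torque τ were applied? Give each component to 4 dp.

F = (2.5000, 2.5000, -3.4000)
τ = (-0.1400, 0.0500, -0.1700)

ω₁ − ω₀ = (-0.03920000, 0.01456667, -0.17450000)
gyro term ω₀×Iω₀ = (-0.0420, 0.0063, 0.0045)
τ = I·(Δω/dt) + ω₀×(Iω₀) = (-0.1400, 0.0500, -0.1700)
v₁ − v₀ = (0.10000000, 0.10000000, -0.13600000)
F = m·Δv/dt = (2.5000, 2.5000, -3.4000)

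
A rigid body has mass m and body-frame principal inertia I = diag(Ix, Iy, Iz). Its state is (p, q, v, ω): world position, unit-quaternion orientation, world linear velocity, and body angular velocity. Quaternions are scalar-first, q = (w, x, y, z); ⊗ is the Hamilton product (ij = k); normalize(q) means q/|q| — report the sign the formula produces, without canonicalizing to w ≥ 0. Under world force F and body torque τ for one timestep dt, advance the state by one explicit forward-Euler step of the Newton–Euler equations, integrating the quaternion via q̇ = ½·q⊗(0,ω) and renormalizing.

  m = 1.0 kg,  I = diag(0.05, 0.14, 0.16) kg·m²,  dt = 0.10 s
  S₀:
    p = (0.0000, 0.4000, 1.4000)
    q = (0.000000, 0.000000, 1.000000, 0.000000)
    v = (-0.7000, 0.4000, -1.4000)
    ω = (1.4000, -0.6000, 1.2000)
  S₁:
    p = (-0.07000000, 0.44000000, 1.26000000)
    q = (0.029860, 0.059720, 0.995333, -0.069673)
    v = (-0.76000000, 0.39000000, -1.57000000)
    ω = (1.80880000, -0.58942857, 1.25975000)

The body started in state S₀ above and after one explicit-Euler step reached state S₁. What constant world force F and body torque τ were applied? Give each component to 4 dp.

rate change Δω = (0.40880000, 0.01057143, 0.05975000)
gyro term ω₀×Iω₀ = (-0.0144, -0.1848, -0.0756)
applied torque τ = (0.1900, -0.1700, 0.0200)
Δv = v₁−v₀ = (-0.06000000, -0.01000000, -0.17000000)
applied force F = (-0.6000, -0.1000, -1.7000)

F = (-0.6000, -0.1000, -1.7000)
τ = (0.1900, -0.1700, 0.0200)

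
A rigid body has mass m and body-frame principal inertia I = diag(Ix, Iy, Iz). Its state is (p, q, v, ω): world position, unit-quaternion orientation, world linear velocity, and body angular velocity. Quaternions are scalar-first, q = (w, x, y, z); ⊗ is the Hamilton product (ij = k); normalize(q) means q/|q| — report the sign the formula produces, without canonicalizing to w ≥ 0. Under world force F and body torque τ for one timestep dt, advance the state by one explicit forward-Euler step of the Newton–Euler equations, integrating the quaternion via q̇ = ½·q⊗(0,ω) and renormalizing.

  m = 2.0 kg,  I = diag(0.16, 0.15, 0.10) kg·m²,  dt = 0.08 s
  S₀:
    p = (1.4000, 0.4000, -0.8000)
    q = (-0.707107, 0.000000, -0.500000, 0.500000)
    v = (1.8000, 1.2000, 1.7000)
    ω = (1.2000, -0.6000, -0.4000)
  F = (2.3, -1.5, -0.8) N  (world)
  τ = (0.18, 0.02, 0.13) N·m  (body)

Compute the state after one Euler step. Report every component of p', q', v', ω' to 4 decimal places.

p' = (1.5440, 0.4960, -0.6640)
q' = (-0.7100, -0.0139, -0.4583, 0.5345)
v' = (1.8920, 1.1400, 1.6680)
ω' = (1.2960, -0.5740, -0.3018)

(τ − ω×Iω)/I = (1.2000, 0.3253, 1.2280)
ω' = ω + α·dt = (1.2960, -0.5740, -0.3018)
2q̇ = q⊗(0,ω) = (-0.1000000, -0.3485284, 1.0242642, 0.8828428)
updated quaternion q' = (-0.7100, -0.0139, -0.4583, 0.5345)
a = (1.1500, -0.7500, -0.4000)
p' = p + v·dt = (1.5440, 0.4960, -0.6640)
new velocity v' = (1.8920, 1.1400, 1.6680)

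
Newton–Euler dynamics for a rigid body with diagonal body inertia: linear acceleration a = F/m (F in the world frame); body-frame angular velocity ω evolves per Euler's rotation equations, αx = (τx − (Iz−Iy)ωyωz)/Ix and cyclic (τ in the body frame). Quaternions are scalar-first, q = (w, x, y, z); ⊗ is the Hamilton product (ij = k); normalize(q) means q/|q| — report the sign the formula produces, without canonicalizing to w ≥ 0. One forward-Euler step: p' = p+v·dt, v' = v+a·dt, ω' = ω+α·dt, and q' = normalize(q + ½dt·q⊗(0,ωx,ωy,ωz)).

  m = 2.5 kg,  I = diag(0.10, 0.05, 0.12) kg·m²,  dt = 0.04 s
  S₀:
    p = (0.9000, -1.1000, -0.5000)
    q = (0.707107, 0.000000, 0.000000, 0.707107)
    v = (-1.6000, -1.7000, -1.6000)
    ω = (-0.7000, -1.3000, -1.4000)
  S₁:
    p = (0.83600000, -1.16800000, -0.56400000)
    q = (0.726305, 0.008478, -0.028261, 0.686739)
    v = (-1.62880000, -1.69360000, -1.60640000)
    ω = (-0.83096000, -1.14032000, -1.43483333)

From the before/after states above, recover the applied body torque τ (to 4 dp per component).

Δω = ω₁−ω₀ = (-0.13096000, 0.15968000, -0.03483333)
gyro term ω₀×Iω₀ = (0.1274, -0.0196, -0.0455)
I·α + gyro = (-0.2000, 0.1800, -0.1500)

τ = (-0.2000, 0.1800, -0.1500)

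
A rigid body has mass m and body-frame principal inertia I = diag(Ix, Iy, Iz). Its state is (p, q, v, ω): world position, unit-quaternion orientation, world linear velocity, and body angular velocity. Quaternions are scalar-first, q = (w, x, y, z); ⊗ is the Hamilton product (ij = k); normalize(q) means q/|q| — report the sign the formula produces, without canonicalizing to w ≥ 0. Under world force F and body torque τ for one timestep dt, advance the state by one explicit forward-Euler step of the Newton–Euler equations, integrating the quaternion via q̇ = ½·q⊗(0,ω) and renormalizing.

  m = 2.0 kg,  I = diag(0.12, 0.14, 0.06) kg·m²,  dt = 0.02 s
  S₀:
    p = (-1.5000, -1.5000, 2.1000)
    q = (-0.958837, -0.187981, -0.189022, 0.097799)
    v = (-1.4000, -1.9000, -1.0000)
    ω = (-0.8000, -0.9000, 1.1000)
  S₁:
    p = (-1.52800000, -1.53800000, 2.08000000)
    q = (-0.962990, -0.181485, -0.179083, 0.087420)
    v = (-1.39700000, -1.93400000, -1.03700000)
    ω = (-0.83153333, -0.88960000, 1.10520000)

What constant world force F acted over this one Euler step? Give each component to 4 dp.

F = (0.3000, -3.4000, -3.7000)

v₁ − v₀ = (0.00300000, -0.03400000, -0.03700000)
F = m·Δv/dt = (0.3000, -3.4000, -3.7000)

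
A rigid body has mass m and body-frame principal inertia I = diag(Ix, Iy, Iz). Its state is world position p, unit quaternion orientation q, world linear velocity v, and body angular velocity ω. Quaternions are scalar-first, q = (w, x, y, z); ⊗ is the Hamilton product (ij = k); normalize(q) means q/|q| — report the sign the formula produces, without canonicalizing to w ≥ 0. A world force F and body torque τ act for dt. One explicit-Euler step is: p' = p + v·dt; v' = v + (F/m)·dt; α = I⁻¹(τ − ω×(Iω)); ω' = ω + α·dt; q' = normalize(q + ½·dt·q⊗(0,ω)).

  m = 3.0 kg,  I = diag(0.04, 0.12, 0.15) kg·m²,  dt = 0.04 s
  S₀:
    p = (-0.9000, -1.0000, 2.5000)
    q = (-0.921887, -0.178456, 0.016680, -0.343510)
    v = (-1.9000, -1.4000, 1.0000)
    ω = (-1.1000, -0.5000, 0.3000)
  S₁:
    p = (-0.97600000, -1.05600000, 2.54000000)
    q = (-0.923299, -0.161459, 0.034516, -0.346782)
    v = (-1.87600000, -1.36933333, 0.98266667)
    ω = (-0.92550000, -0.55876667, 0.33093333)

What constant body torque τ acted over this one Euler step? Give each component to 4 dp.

τ = (0.1700, -0.1400, 0.1600)

rate change Δω = (0.17450000, -0.05876667, 0.03093333)
ω₀×(Iω₀) = (-0.0045, 0.0363, 0.0440)
I·α + gyro = (0.1700, -0.1400, 0.1600)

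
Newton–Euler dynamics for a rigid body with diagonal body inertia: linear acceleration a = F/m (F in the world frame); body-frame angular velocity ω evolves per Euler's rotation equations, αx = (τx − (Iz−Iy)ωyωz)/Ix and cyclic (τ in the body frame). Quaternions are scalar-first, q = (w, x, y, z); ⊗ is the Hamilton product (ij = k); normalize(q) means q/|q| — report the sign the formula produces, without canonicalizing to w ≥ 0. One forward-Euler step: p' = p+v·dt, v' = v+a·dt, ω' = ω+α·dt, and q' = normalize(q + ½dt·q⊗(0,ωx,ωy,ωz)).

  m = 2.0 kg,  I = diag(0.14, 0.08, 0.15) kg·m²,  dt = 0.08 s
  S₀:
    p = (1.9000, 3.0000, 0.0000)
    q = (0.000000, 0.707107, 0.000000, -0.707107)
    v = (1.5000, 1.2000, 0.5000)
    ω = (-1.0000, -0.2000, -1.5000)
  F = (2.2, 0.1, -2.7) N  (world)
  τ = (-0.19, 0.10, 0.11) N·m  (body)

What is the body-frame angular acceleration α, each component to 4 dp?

ω×(Iω) gyroscopic = (0.0210, -0.0150, -0.0120)
angular accel α = (-1.5071, 1.4375, 0.8133)

α = (-1.5071, 1.4375, 0.8133)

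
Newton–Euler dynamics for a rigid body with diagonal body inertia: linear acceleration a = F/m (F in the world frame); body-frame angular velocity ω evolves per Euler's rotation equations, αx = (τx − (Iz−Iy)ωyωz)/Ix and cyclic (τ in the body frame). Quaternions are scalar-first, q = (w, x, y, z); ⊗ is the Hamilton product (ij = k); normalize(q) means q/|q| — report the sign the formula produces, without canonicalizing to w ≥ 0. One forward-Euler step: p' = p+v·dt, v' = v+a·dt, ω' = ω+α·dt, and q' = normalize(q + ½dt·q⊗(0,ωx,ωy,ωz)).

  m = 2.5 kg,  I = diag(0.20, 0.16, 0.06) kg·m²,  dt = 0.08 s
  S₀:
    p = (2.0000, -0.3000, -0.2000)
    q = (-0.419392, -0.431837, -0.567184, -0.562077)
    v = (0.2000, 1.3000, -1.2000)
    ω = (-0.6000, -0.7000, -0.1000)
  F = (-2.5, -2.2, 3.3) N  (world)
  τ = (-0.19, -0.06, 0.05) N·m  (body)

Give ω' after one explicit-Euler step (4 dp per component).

ω' = (-0.6732, -0.7342, -0.0109)

ω×(Iω) gyroscopic = (-0.0070, 0.0084, -0.0168)
(τ − ω×Iω)/I = (-0.9150, -0.4275, 1.1133)
ω + α·dt = (-0.6732, -0.7342, -0.0109)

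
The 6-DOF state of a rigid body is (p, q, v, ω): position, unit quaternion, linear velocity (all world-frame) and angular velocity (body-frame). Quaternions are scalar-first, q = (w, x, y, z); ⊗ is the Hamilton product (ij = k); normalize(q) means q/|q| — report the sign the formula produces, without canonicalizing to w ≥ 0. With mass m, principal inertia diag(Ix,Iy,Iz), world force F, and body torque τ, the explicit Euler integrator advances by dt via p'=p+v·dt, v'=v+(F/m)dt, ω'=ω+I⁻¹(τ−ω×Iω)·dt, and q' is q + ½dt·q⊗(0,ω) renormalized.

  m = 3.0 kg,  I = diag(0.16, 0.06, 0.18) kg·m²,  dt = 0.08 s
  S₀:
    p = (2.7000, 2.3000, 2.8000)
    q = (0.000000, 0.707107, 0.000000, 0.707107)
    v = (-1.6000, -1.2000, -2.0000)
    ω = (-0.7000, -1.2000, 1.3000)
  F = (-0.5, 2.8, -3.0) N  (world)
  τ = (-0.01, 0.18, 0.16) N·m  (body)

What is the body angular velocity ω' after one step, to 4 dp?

ω×(Iω) gyroscopic = (-0.1872, 0.0182, -0.0840)
angular accel α = (1.1075, 2.6967, 1.3556)
ω + α·dt = (-0.6114, -0.9843, 1.4084)

ω' = (-0.6114, -0.9843, 1.4084)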